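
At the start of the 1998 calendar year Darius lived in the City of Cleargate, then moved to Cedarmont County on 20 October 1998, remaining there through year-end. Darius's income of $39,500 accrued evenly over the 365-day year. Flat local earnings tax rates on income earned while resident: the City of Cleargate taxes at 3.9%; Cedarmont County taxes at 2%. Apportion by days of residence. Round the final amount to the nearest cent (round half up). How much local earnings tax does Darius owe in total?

$1,390.40

The City of Cleargate, 1 January – 19 October 1998: 292 days → $39,500 × 3.9% × 292/365 = $1,232.4000
Cedarmont County, 20 October – 31 December 1998: 73 days → $39,500 × 2% × 73/365 = $158.0000
Total = $1,390.4000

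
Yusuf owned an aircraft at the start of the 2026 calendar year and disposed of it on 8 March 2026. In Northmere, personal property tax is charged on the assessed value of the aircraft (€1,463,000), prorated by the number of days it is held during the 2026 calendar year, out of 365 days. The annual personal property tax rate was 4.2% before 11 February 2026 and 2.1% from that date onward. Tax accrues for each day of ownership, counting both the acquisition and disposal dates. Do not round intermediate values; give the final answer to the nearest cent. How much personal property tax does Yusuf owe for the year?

1 January – 10 February 2026: 41 days at 4.2% → €1,463,000 × 4.2% × 41/365 = €6,902.1534
11 February – 8 March 2026: 26 days at 2.1% → €1,463,000 × 2.1% × 26/365 = €2,188.4877
Total = €9,090.6411

€9,090.64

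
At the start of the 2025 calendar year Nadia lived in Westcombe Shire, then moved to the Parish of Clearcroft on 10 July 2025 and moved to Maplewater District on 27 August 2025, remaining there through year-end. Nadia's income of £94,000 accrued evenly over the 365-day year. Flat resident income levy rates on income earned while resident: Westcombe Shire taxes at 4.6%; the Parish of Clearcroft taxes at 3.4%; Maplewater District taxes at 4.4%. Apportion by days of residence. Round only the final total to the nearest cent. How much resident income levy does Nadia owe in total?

£4,110.25

Westcombe Shire, 1 January – 9 July 2025: 190 days → £94,000 × 4.6% × 190/365 = £2,250.8493
The Parish of Clearcroft, 10 July – 26 August 2025: 48 days → £94,000 × 3.4% × 48/365 = £420.2959
Maplewater District, 27 August – 31 December 2025: 127 days → £94,000 × 4.4% × 127/365 = £1,439.1014
Total = £4,110.2466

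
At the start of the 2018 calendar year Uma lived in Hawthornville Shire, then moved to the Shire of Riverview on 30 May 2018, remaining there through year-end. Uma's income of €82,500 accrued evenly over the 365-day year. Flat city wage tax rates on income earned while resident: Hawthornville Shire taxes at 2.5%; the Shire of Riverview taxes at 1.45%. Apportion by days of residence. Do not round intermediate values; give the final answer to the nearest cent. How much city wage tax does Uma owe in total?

Hawthornville Shire, 1 Jan – 29 May 2018: 149 days → €82,500 × 2.5% × 149/365 = €841.9521
The Shire of Riverview, 30 May – 31 Dec 2018: 216 days → €82,500 × 1.45% × 216/365 = €707.9178
Total = €1,549.8699

€1,549.87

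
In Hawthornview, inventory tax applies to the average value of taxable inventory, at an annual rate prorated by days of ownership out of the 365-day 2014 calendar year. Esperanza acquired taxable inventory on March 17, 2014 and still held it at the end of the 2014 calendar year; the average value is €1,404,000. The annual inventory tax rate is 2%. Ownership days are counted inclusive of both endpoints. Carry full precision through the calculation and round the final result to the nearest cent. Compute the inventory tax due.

Days held (March 17 – December 31, 2014): 290 out of 365
Tax = €1,404,000 × 2% × 290/365 = €22,310.1370

€22,310.14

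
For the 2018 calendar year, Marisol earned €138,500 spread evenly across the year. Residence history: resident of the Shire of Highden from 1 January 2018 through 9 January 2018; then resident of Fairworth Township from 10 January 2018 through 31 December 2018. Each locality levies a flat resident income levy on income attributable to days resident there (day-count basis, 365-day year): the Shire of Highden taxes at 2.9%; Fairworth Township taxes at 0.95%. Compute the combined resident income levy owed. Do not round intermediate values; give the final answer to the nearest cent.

The Shire of Highden, 1 January – 9 January 2018: 9 days → €138,500 × 2.9% × 9/365 = €99.0370
Fairworth Township, 10 January – 31 December 2018: 356 days → €138,500 × 0.95% × 356/365 = €1,283.3068
Total = €1,382.3438

€1,382.34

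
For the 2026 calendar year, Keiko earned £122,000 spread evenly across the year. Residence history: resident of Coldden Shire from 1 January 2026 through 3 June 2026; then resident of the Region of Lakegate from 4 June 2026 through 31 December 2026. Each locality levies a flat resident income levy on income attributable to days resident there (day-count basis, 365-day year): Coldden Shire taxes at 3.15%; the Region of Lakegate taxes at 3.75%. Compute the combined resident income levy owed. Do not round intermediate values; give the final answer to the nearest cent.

£4,266.16

Coldden Shire, 1 January – 3 June 2026: 154 days → £122,000 × 3.15% × 154/365 = £1,621.4301
The Region of Lakegate, 4 June – 31 December 2026: 211 days → £122,000 × 3.75% × 211/365 = £2,644.7260
Total = £4,266.1562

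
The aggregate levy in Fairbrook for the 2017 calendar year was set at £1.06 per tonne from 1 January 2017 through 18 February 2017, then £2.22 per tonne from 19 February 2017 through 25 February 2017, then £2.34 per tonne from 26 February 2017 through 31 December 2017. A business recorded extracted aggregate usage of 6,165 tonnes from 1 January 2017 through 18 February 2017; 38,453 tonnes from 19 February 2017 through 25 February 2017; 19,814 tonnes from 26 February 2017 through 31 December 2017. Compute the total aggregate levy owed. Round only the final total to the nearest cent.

£138,265.32

1 January – 18 February 2017: 6,165 tonnes at £1.06/tonne → £6,534.90
19 February – 25 February 2017: 38,453 tonnes at £2.22/tonne → £85,365.66
26 February – 31 December 2017: 19,814 tonnes at £2.34/tonne → £46,364.76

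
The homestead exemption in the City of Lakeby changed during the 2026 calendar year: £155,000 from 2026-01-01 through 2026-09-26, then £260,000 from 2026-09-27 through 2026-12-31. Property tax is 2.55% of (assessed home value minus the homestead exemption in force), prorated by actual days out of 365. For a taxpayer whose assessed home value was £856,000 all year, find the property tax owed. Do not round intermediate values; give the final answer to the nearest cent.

2026-01-01 to 2026-09-26: 269 days, exemption £155,000 → (£856,000 − £155,000) × 2.55% × 269/365 = £13,173.9986
2026-09-27 to 2026-12-31: 96 days, exemption £260,000 → (£856,000 − £260,000) × 2.55% × 96/365 = £3,997.2822
Total = £17,171.2808

£17,171.28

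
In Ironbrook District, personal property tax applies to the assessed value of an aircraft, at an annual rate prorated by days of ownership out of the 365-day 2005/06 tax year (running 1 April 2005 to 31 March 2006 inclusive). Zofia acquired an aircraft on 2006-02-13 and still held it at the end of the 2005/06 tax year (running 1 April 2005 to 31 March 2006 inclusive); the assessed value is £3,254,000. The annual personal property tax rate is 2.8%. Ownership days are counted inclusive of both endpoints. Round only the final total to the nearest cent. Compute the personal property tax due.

Days held (2006-02-13 to 2006-03-31): 47 out of 365
Tax = £3,254,000 × 2.8% × 47/365 = £11,732.2301

£11,732.23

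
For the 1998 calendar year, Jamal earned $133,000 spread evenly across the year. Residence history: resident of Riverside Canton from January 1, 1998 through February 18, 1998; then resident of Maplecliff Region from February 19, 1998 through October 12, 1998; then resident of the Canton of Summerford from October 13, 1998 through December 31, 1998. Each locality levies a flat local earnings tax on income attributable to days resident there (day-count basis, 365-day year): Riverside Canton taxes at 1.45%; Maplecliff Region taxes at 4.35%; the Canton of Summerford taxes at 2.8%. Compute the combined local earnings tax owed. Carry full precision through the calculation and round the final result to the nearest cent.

$4,815.88

Riverside Canton, January 1 – February 18, 1998: 49 days → $133,000 × 1.45% × 49/365 = $258.8945
Maplecliff Region, February 19 – October 12, 1998: 236 days → $133,000 × 4.35% × 236/365 = $3,740.7616
The Canton of Summerford, October 13 – December 31, 1998: 80 days → $133,000 × 2.8% × 80/365 = $816.2192
Total = $4,815.8753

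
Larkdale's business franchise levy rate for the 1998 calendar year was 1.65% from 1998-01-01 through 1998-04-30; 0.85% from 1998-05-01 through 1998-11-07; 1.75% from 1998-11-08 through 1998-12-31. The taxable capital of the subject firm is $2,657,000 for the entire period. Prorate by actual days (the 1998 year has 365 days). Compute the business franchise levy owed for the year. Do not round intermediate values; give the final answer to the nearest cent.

1998-01-01 to 1998-04-30: 120 days at 1.65% → $2,657,000 × 1.65% × 120/365 = $14,413.3151
1998-05-01 to 1998-11-07: 191 days at 0.85% → $2,657,000 × 0.85% × 191/365 = $11,818.1904
1998-11-08 to 1998-12-31: 54 days at 1.75% → $2,657,000 × 1.75% × 54/365 = $6,879.0822
Total = $33,110.5877

$33,110.59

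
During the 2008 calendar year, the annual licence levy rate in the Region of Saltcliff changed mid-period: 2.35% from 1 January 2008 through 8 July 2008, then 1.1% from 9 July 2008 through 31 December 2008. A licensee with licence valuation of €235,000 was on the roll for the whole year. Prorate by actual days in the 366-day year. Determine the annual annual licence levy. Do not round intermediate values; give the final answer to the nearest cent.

1 January – 8 July 2008: 190 days at 2.35% → €235,000 × 2.35% × 190/366 = €2,866.8716
9 July – 31 December 2008: 176 days at 1.1% → €235,000 × 1.1% × 176/366 = €1,243.0601
Total = €4,109.9317

€4,109.93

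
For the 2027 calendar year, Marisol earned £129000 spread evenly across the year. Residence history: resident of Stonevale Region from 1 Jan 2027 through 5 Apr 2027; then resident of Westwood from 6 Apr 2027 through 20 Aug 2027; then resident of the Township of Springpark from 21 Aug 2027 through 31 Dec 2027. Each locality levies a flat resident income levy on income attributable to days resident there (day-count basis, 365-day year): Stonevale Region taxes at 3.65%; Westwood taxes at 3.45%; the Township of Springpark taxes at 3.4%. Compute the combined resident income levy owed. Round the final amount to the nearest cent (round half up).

£4494.15

Stonevale Region, 1 Jan – 5 Apr 2027: 95 days → £129000 × 3.65% × 95/365 = £1225.5000
Westwood, 6 Apr – 20 Aug 2027: 137 days → £129000 × 3.45% × 137/365 = £1670.4616
The Township of Springpark, 21 Aug – 31 Dec 2027: 133 days → £129000 × 3.4% × 133/365 = £1598.1863
Total = £4494.1479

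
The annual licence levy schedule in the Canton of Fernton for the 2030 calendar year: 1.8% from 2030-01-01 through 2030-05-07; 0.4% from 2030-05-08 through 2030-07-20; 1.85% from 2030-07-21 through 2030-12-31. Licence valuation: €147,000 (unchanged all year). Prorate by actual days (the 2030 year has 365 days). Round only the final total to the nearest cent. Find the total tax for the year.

€2,261.79

2030-01-01 to 2030-05-07: 127 days at 1.8% → €147,000 × 1.8% × 127/365 = €920.6630
2030-05-08 to 2030-07-20: 74 days at 0.4% → €147,000 × 0.4% × 74/365 = €119.2110
2030-07-21 to 2030-12-31: 164 days at 1.85% → €147,000 × 1.85% × 164/365 = €1,221.9123
Total = €2,261.7863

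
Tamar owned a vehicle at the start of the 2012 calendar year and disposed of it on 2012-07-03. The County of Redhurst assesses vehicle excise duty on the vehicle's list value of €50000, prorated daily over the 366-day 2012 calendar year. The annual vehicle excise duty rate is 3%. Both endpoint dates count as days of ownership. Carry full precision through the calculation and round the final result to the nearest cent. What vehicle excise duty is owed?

€758.20

Days held (2012-01-01 to 2012-07-03): 185 out of 366
Tax = €50000 × 3% × 185/366 = €758.1967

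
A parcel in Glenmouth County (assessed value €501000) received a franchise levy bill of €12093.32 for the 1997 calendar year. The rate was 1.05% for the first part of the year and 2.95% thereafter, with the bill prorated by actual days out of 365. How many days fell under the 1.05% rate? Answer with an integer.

103 days

Let d = days at the first rate; then 365 − d days at the second rate.
€501000 × [1.05%·d + 2.95%·(365−d)] / 365 = €12093.32
Solving gives d = 103, so the new rate took effect on 14 April 1997.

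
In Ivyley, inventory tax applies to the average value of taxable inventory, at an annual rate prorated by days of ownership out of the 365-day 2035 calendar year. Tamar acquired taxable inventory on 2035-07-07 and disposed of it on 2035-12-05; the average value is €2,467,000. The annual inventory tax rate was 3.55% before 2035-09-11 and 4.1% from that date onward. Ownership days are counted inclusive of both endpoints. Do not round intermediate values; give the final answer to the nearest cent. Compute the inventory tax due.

2035-07-07 to 2035-09-10: 66 days at 3.55% → €2,467,000 × 3.55% × 66/365 = €15,836.1123
2035-09-11 to 2035-12-05: 86 days at 4.1% → €2,467,000 × 4.1% × 86/365 = €23,831.8959
Total = €39,668.0082

€39,668.01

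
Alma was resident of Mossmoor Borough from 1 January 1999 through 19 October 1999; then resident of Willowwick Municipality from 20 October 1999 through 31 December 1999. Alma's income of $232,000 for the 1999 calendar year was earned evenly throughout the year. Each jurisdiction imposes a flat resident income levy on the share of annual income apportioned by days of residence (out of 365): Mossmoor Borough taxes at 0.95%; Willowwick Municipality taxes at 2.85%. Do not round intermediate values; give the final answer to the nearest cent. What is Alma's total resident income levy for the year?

$3,085.60

Mossmoor Borough, 1 January – 19 October 1999: 292 days → $232,000 × 0.95% × 292/365 = $1,763.2000
Willowwick Municipality, 20 October – 31 December 1999: 73 days → $232,000 × 2.85% × 73/365 = $1,322.4000
Total = $3,085.6000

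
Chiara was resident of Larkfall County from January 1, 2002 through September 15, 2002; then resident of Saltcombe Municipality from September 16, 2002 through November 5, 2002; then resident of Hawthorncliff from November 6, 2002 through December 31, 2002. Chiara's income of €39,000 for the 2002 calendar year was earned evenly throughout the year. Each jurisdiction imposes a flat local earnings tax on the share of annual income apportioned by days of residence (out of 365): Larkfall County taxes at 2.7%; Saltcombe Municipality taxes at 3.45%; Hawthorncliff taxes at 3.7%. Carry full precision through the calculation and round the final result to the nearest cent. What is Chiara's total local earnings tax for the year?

Larkfall County, January 1 – September 15, 2002: 258 days → €39,000 × 2.7% × 258/365 = €744.3123
Saltcombe Municipality, September 16 – November 5, 2002: 51 days → €39,000 × 3.45% × 51/365 = €188.0014
Hawthorncliff, November 6 – December 31, 2002: 56 days → €39,000 × 3.7% × 56/365 = €221.3918
Total = €1,153.7055

€1,153.71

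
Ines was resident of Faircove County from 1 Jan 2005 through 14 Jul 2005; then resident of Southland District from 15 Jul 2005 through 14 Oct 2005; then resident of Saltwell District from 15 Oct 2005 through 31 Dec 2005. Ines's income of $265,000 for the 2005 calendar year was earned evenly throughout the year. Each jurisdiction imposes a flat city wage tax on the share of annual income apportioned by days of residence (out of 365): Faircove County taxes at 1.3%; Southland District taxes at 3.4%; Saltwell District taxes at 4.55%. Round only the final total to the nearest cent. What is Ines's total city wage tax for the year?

Faircove County, 1 Jan – 14 Jul 2005: 195 days → $265,000 × 1.3% × 195/365 = $1,840.4795
Southland District, 15 Jul – 14 Oct 2005: 92 days → $265,000 × 3.4% × 92/365 = $2,271.0137
Saltwell District, 15 Oct – 31 Dec 2005: 78 days → $265,000 × 4.55% × 78/365 = $2,576.6712
Total = $6,688.1644

$6,688.16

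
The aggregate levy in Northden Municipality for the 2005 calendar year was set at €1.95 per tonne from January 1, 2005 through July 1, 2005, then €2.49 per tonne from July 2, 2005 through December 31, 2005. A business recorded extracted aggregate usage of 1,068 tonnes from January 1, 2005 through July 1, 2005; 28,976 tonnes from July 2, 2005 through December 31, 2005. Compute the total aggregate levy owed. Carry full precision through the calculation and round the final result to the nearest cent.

€74,232.84

January 1 – July 1, 2005: 1,068 tonnes at €1.95/tonne → €2,082.60
July 2 – December 31, 2005: 28,976 tonnes at €2.49/tonne → €72,150.24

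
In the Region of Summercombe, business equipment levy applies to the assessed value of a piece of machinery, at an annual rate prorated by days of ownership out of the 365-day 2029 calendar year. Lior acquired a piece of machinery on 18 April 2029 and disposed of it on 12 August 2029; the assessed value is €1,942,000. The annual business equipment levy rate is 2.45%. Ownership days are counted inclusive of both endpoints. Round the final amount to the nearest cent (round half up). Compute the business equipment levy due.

Days held (18 April – 12 August 2029): 117 out of 365
Tax = €1,942,000 × 2.45% × 117/365 = €15,251.3507

€15,251.35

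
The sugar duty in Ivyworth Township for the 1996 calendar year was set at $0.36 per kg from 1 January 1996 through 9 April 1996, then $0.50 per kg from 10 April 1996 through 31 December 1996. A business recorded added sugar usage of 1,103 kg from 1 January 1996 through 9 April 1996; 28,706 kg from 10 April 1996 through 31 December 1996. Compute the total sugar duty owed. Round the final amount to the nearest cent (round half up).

$14750.08

1 January – 9 April 1996: 1,103 kg at $0.36/kg → $397.08
10 April – 31 December 1996: 28,706 kg at $0.50/kg → $14353.00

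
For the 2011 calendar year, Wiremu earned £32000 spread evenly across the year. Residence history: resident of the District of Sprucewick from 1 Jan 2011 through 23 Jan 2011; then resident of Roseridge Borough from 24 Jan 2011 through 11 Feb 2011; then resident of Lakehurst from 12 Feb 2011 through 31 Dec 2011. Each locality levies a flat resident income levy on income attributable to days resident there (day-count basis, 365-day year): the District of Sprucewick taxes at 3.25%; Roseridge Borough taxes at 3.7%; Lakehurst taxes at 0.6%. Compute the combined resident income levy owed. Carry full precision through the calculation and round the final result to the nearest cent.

The District of Sprucewick, 1 Jan – 23 Jan 2011: 23 days → £32000 × 3.25% × 23/365 = £65.5342
Roseridge Borough, 24 Jan – 11 Feb 2011: 19 days → £32000 × 3.7% × 19/365 = £61.6329
Lakehurst, 12 Feb – 31 Dec 2011: 323 days → £32000 × 0.6% × 323/365 = £169.9068
Total = £297.0740

£297.07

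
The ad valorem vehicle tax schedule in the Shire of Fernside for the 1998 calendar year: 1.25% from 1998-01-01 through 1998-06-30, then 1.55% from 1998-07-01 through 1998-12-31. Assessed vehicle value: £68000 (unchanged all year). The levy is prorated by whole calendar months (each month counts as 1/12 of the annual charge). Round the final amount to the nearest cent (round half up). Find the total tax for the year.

£952.00

1998-01-01 to 1998-06-30: 6 months at 1.25% → £68000 × 1.25% × 6/12 = £425.0000
1998-07-01 to 1998-12-31: 6 months at 1.55% → £68000 × 1.55% × 6/12 = £527.0000
Total = £952.0000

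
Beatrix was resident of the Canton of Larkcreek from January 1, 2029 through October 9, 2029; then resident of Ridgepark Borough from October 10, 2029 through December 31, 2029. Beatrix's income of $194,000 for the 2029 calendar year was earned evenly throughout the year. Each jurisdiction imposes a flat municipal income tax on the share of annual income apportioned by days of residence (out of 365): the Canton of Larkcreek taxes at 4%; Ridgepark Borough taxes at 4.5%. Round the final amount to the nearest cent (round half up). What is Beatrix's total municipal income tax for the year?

$7,980.58

The Canton of Larkcreek, January 1 – October 9, 2029: 282 days → $194,000 × 4% × 282/365 = $5,995.3973
Ridgepark Borough, October 10 – December 31, 2029: 83 days → $194,000 × 4.5% × 83/365 = $1,985.1781
Total = $7,980.5753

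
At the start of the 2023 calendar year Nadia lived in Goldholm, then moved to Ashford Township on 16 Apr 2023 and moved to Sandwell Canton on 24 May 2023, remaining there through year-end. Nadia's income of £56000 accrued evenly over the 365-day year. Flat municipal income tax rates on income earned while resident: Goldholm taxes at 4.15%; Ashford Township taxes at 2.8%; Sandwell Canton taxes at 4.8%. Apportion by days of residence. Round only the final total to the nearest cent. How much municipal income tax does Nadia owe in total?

Goldholm, 1 Jan – 15 Apr 2023: 105 days → £56000 × 4.15% × 105/365 = £668.5479
Ashford Township, 16 Apr – 23 May 2023: 38 days → £56000 × 2.8% × 38/365 = £163.2438
Sandwell Canton, 24 May – 31 Dec 2023: 222 days → £56000 × 4.8% × 222/365 = £1634.8932
Total = £2466.6849

£2466.68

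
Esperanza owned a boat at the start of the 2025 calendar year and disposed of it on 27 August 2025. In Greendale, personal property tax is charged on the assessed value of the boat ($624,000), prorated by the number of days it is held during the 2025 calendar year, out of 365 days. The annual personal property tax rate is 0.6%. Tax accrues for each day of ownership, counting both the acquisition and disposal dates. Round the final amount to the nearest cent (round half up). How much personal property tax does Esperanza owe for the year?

$2,451.55

Days held (1 January – 27 August 2025): 239 out of 365
Tax = $624,000 × 0.6% × 239/365 = $2,451.5507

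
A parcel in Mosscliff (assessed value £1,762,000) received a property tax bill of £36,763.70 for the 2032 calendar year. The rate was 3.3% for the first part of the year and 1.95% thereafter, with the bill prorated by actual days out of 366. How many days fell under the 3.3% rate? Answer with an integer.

37 days

Let d = days at the first rate; then 366 − d days at the second rate.
£1,762,000 × [3.3%·d + 1.95%·(366−d)] / 366 = £36,763.70
Solving gives d = 37, so the new rate took effect on 7 Feb 2032.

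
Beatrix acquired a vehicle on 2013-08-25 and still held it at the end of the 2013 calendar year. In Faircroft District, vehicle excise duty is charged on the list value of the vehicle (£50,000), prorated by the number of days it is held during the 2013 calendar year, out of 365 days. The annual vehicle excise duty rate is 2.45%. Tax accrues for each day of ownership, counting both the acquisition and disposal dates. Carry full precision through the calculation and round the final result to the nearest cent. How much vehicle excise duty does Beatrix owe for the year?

£432.95

Days held (2013-08-25 to 2013-12-31): 129 out of 365
Tax = £50,000 × 2.45% × 129/365 = £432.9452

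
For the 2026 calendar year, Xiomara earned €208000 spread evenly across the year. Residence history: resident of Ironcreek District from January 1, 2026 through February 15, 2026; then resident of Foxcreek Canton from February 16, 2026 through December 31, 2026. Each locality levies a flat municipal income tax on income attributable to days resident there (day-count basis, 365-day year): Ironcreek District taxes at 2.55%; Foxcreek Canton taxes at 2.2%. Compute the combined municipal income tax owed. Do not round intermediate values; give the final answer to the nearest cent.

Ironcreek District, January 1 – February 15, 2026: 46 days → €208000 × 2.55% × 46/365 = €668.4493
Foxcreek Canton, February 16 – December 31, 2026: 319 days → €208000 × 2.2% × 319/365 = €3999.2986
Total = €4667.7479

€4667.75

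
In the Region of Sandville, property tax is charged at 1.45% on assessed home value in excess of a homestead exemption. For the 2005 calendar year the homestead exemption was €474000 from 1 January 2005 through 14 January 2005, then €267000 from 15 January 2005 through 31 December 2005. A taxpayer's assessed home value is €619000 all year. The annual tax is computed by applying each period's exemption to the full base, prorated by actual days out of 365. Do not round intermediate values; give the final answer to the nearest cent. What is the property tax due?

€4988.87

1 January – 14 January 2005: 14 days, exemption €474000 → (€619000 − €474000) × 1.45% × 14/365 = €80.6438
15 January – 31 December 2005: 351 days, exemption €267000 → (€619000 − €267000) × 1.45% × 351/365 = €4908.2301
Total = €4988.8740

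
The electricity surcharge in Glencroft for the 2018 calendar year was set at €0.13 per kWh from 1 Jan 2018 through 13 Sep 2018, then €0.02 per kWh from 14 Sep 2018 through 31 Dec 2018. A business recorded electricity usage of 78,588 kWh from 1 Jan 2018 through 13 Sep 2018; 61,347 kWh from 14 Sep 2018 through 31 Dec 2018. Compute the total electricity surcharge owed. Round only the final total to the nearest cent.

€11,443.38

1 Jan – 13 Sep 2018: 78,588 kWh at €0.13/kWh → €10,216.44
14 Sep – 31 Dec 2018: 61,347 kWh at €0.02/kWh → €1,226.94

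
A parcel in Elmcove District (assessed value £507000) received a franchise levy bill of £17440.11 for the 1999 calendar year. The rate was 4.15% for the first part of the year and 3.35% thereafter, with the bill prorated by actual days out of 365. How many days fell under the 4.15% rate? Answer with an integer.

Let d = days at the first rate; then 365 − d days at the second rate.
£507000 × [4.15%·d + 3.35%·(365−d)] / 365 = £17440.11
Solving gives d = 41, so the new rate took effect on February 11, 1999.

41 days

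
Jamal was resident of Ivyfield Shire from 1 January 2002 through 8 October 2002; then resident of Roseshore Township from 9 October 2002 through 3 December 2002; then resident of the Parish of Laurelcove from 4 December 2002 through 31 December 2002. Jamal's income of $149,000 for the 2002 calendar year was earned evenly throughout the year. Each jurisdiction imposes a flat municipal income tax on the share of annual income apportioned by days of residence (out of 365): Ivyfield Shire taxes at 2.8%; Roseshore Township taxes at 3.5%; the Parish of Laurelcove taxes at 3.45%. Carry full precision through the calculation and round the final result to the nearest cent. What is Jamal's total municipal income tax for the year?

Ivyfield Shire, 1 January – 8 October 2002: 281 days → $149,000 × 2.8% × 281/365 = $3,211.8685
Roseshore Township, 9 October – 3 December 2002: 56 days → $149,000 × 3.5% × 56/365 = $800.1096
The Parish of Laurelcove, 4 December – 31 December 2002: 28 days → $149,000 × 3.45% × 28/365 = $394.3397
Total = $4,406.3178

$4,406.32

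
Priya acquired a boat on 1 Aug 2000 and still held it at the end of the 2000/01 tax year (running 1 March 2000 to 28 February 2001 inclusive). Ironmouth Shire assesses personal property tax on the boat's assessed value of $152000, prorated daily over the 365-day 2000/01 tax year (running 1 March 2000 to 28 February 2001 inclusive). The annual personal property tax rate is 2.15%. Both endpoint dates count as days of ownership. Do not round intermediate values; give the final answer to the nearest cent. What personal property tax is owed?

Days held (1 Aug 2000 – 28 Feb 2001): 212 out of 365
Tax = $152000 × 2.15% × 212/365 = $1898.1260

$1898.13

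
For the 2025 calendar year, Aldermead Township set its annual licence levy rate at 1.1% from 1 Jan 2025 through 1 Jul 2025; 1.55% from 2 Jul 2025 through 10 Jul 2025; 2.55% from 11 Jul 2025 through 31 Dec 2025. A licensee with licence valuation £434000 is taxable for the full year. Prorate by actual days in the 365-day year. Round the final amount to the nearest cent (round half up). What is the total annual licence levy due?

1 Jan – 1 Jul 2025: 182 days at 1.1% → £434000 × 1.1% × 182/365 = £2380.4603
2 Jul – 10 Jul 2025: 9 days at 1.55% → £434000 × 1.55% × 9/365 = £165.8712
11 Jul – 31 Dec 2025: 174 days at 2.55% → £434000 × 2.55% × 174/365 = £5275.7753
Total = £7822.1068

£7822.11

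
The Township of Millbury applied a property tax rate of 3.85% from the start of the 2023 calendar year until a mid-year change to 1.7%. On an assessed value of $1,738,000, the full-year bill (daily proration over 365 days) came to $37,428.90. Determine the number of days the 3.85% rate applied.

Let d = days at the first rate; then 365 − d days at the second rate.
$1,738,000 × [3.85%·d + 1.7%·(365−d)] / 365 = $37,428.90
Solving gives d = 77, so the new rate took effect on 19 March 2023.

77 days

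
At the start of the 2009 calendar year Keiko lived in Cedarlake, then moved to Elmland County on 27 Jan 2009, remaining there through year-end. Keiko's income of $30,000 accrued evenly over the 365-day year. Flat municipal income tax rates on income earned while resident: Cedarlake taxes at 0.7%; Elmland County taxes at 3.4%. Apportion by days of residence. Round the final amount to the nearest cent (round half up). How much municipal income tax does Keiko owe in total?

Cedarlake, 1 Jan – 26 Jan 2009: 26 days → $30,000 × 0.7% × 26/365 = $14.9589
Elmland County, 27 Jan – 31 Dec 2009: 339 days → $30,000 × 3.4% × 339/365 = $947.3425
Total = $962.3014

$962.30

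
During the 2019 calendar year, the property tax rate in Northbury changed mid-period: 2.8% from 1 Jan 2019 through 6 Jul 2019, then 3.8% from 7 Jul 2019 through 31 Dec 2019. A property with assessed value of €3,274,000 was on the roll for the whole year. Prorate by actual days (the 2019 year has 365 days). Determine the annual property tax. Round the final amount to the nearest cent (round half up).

€107,638.36

1 Jan – 6 Jul 2019: 187 days at 2.8% → €3,274,000 × 2.8% × 187/365 = €46,966.2027
7 Jul – 31 Dec 2019: 178 days at 3.8% → €3,274,000 × 3.8% × 178/365 = €60,672.1534
Total = €107,638.3562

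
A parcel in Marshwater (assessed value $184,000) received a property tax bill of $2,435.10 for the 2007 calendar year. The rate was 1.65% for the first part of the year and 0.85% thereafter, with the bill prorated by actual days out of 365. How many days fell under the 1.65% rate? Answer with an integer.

Let d = days at the first rate; then 365 − d days at the second rate.
$184,000 × [1.65%·d + 0.85%·(365−d)] / 365 = $2,435.10
Solving gives d = 216, so the new rate took effect on 5 Aug 2007.

216 days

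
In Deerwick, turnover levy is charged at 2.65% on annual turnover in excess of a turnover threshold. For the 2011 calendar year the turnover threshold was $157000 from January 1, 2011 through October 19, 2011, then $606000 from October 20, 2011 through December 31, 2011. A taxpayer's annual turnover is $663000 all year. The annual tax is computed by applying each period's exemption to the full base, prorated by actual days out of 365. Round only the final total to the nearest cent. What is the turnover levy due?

January 1 – October 19, 2011: 292 days, exemption $157000 → ($663000 − $157000) × 2.65% × 292/365 = $10727.2000
October 20 – December 31, 2011: 73 days, exemption $606000 → ($663000 − $606000) × 2.65% × 73/365 = $302.1000
Total = $11029.3000

$11029.30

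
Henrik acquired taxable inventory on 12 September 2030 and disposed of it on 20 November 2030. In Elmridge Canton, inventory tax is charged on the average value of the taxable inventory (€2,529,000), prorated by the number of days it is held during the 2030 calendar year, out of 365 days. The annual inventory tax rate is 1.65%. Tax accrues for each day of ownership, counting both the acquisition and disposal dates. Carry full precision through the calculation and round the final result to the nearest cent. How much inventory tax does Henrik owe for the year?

€8,002.73

Days held (12 September – 20 November 2030): 70 out of 365
Tax = €2,529,000 × 1.65% × 70/365 = €8,002.7260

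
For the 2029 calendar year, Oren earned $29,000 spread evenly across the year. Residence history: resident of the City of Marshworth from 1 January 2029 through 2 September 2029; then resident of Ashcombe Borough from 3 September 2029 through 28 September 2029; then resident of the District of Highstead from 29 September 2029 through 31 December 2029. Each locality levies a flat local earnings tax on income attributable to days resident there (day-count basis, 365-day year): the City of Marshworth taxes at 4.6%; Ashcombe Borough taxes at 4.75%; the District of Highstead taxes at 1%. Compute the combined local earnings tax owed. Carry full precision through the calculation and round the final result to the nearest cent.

The City of Marshworth, 1 January – 2 September 2029: 245 days → $29,000 × 4.6% × 245/365 = $895.4247
Ashcombe Borough, 3 September – 28 September 2029: 26 days → $29,000 × 4.75% × 26/365 = $98.1233
The District of Highstead, 29 September – 31 December 2029: 94 days → $29,000 × 1% × 94/365 = $74.6849
Total = $1,068.2329

$1,068.23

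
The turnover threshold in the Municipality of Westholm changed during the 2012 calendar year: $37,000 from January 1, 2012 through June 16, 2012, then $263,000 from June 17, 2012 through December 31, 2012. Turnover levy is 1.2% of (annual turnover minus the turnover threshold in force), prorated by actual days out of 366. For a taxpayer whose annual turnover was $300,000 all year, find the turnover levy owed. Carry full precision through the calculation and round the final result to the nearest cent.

January 1 – June 16, 2012: 168 days, exemption $37,000 → ($300,000 − $37,000) × 1.2% × 168/366 = $1,448.6557
June 17 – December 31, 2012: 198 days, exemption $263,000 → ($300,000 − $263,000) × 1.2% × 198/366 = $240.1967
Total = $1,688.8525

$1,688.85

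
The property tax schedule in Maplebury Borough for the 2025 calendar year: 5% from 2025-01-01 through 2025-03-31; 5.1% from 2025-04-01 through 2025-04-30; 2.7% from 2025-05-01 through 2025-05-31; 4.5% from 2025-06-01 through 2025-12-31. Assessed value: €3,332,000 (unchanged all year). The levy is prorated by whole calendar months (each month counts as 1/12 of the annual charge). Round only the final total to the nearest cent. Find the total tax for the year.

€150,773.00

2025-01-01 to 2025-03-31: 3 months at 5% → €3,332,000 × 5% × 3/12 = €41,650.0000
2025-04-01 to 2025-04-30: 1 month at 5.1% → €3,332,000 × 5.1% × 1/12 = €14,161.0000
2025-05-01 to 2025-05-31: 1 month at 2.7% → €3,332,000 × 2.7% × 1/12 = €7,497.0000
2025-06-01 to 2025-12-31: 7 months at 4.5% → €3,332,000 × 4.5% × 7/12 = €87,465.0000
Total = €150,773.0000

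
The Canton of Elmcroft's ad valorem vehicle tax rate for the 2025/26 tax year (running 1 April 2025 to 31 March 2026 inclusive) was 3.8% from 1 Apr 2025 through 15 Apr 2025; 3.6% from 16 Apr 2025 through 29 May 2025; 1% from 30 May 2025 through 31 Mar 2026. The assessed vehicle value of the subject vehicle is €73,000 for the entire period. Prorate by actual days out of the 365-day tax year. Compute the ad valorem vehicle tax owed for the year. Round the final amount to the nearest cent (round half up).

1 Apr – 15 Apr 2025: 15 days at 3.8% → €73,000 × 3.8% × 15/365 = €114.0000
16 Apr – 29 May 2025: 44 days at 3.6% → €73,000 × 3.6% × 44/365 = €316.8000
30 May 2025 – 31 Mar 2026: 306 days at 1% → €73,000 × 1% × 306/365 = €612.0000
Total = €1,042.8000

€1,042.80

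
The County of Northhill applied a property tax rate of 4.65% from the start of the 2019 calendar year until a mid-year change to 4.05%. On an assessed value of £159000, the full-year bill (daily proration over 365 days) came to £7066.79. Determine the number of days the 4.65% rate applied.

Let d = days at the first rate; then 365 − d days at the second rate.
£159000 × [4.65%·d + 4.05%·(365−d)] / 365 = £7066.79
Solving gives d = 240, so the new rate took effect on August 29, 2019.

240 days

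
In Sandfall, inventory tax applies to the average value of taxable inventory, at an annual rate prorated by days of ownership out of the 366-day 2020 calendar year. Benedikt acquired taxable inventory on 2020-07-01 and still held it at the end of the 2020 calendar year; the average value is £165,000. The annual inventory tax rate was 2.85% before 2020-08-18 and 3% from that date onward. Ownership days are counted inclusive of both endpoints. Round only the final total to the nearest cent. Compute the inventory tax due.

£2,456.07

2020-07-01 to 2020-08-17: 48 days at 2.85% → £165,000 × 2.85% × 48/366 = £616.7213
2020-08-18 to 2020-12-31: 136 days at 3% → £165,000 × 3% × 136/366 = £1,839.3443
Total = £2,456.0656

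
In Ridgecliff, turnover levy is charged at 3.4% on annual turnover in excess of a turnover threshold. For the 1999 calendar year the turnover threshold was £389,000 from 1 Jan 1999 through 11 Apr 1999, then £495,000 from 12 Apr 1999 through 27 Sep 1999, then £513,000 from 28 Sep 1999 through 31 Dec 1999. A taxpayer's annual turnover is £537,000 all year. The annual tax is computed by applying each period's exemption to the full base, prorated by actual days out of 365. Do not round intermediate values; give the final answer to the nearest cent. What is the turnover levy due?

1 Jan – 11 Apr 1999: 101 days, exemption £389,000 → (£537,000 − £389,000) × 3.4% × 101/365 = £1,392.4164
12 Apr – 27 Sep 1999: 169 days, exemption £495,000 → (£537,000 − £495,000) × 3.4% × 169/365 = £661.1836
28 Sep – 31 Dec 1999: 95 days, exemption £513,000 → (£537,000 − £513,000) × 3.4% × 95/365 = £212.3836
Total = £2,265.9836

£2,265.98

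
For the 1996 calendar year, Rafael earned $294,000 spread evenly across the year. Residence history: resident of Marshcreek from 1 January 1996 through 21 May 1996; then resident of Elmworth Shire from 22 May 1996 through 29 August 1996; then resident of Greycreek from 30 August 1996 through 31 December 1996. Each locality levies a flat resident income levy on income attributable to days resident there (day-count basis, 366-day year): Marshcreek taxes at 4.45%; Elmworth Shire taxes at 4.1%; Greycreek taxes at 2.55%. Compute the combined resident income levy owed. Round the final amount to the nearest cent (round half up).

$10,909.33

Marshcreek, 1 January – 21 May 1996: 142 days → $294,000 × 4.45% × 142/366 = $5,075.9180
Elmworth Shire, 22 May – 29 August 1996: 100 days → $294,000 × 4.1% × 100/366 = $3,293.4426
Greycreek, 30 August – 31 December 1996: 124 days → $294,000 × 2.55% × 124/366 = $2,539.9672
Total = $10,909.3279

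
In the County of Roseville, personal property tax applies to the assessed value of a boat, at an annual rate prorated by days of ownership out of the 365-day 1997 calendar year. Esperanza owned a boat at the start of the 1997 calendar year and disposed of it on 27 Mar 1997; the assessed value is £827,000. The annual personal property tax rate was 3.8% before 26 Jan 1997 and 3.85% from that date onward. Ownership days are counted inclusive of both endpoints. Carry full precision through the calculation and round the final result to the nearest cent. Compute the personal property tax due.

1 Jan – 25 Jan 1997: 25 days at 3.8% → £827,000 × 3.8% × 25/365 = £2,152.4658
26 Jan – 27 Mar 1997: 61 days at 3.85% → £827,000 × 3.85% × 61/365 = £5,321.1219
Total = £7,473.5877

£7,473.59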